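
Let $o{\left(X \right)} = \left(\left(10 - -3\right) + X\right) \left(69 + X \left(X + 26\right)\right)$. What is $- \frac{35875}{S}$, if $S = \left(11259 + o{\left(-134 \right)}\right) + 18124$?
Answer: $\frac{5125}{247154} \approx 0.020736$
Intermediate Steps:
$o{\left(X \right)} = \left(13 + X\right) \left(69 + X \left(26 + X\right)\right)$ ($o{\left(X \right)} = \left(\left(10 + 3\right) + X\right) \left(69 + X \left(26 + X\right)\right) = \left(13 + X\right) \left(69 + X \left(26 + X\right)\right)$)
$S = -1730078$ ($S = \left(11259 + \left(897 + \left(-134\right)^{3} + 39 \left(-134\right)^{2} + 407 \left(-134\right)\right)\right) + 18124 = \left(11259 + \left(897 - 2406104 + 39 \cdot 17956 - 54538\right)\right) + 18124 = \left(11259 + \left(897 - 2406104 + 700284 - 54538\right)\right) + 18124 = \left(11259 - 1759461\right) + 18124 = -1748202 + 18124 = -1730078$)
$- \frac{35875}{S} = - \frac{35875}{-1730078} = \left(-35875\right) \left(- \frac{1}{1730078}\right) = \frac{5125}{247154}$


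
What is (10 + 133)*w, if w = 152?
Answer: 21736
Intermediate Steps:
(10 + 133)*w = (10 + 133)*152 = 143*152 = 21736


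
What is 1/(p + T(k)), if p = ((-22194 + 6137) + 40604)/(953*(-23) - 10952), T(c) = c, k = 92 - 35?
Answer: 32871/1849100 ≈ 0.017777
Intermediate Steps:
k = 57
p = -24547/32871 (p = (-16057 + 40604)/(-21919 - 10952) = 24547/(-32871) = 24547*(-1/32871) = -24547/32871 ≈ -0.74677)
1/(p + T(k)) = 1/(-24547/32871 + 57) = 1/(1849100/32871) = 32871/1849100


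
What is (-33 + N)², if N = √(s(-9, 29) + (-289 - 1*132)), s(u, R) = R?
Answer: 697 - 924*I*√2 ≈ 697.0 - 1306.7*I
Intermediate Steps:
N = 14*I*√2 (N = √(29 + (-289 - 1*132)) = √(29 + (-289 - 132)) = √(29 - 421) = √(-392) = 14*I*√2 ≈ 19.799*I)
(-33 + N)² = (-33 + 14*I*√2)²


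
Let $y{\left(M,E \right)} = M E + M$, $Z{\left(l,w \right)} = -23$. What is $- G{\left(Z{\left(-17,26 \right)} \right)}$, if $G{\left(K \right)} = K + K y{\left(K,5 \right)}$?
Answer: $-3151$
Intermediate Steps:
$y{\left(M,E \right)} = M + E M$ ($y{\left(M,E \right)} = E M + M = M + E M$)
$G{\left(K \right)} = K + 6 K^{2}$ ($G{\left(K \right)} = K + K K \left(1 + 5\right) = K + K K 6 = K + K 6 K = K + 6 K^{2}$)
$- G{\left(Z{\left(-17,26 \right)} \right)} = - \left(-23\right) \left(1 + 6 \left(-23\right)\right) = - \left(-23\right) \left(1 - 138\right) = - \left(-23\right) \left(-137\right) = \left(-1\right) 3151 = -3151$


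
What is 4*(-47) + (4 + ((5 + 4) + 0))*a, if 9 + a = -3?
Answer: -344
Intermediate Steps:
a = -12 (a = -9 - 3 = -12)
4*(-47) + (4 + ((5 + 4) + 0))*a = 4*(-47) + (4 + ((5 + 4) + 0))*(-12) = -188 + (4 + (9 + 0))*(-12) = -188 + (4 + 9)*(-12) = -188 + 13*(-12) = -188 - 156 = -344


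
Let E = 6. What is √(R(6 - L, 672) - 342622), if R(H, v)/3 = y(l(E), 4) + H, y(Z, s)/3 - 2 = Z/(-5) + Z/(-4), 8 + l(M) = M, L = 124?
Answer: I*√34294990/10 ≈ 585.62*I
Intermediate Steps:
l(M) = -8 + M
y(Z, s) = 6 - 27*Z/20 (y(Z, s) = 6 + 3*(Z/(-5) + Z/(-4)) = 6 + 3*(Z*(-⅕) + Z*(-¼)) = 6 + 3*(-Z/5 - Z/4) = 6 + 3*(-9*Z/20) = 6 - 27*Z/20)
R(H, v) = 261/10 + 3*H (R(H, v) = 3*((6 - 27*(-8 + 6)/20) + H) = 3*((6 - 27/20*(-2)) + H) = 3*((6 + 27/10) + H) = 3*(87/10 + H) = 261/10 + 3*H)
√(R(6 - L, 672) - 342622) = √((261/10 + 3*(6 - 1*124)) - 342622) = √((261/10 + 3*(6 - 124)) - 342622) = √((261/10 + 3*(-118)) - 342622) = √((261/10 - 354) - 342622) = √(-3279/10 - 342622) = √(-3429499/10) = I*√34294990/10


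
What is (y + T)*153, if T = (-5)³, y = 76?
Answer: -7497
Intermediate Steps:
T = -125
(y + T)*153 = (76 - 125)*153 = -49*153 = -7497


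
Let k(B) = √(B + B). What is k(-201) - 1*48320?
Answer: -48320 + I*√402 ≈ -48320.0 + 20.05*I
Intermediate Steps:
k(B) = √2*√B (k(B) = √(2*B) = √2*√B)
k(-201) - 1*48320 = √2*√(-201) - 1*48320 = √2*(I*√201) - 48320 = I*√402 - 48320 = -48320 + I*√402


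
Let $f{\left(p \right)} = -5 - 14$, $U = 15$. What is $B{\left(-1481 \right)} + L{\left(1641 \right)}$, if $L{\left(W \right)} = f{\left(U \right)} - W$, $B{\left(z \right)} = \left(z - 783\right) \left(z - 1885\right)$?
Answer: $7618964$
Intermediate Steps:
$B{\left(z \right)} = \left(-1885 + z\right) \left(-783 + z\right)$ ($B{\left(z \right)} = \left(-783 + z\right) \left(-1885 + z\right) = \left(-1885 + z\right) \left(-783 + z\right)$)
$f{\left(p \right)} = -19$
$L{\left(W \right)} = -19 - W$
$B{\left(-1481 \right)} + L{\left(1641 \right)} = \left(1475955 + \left(-1481\right)^{2} - -3951308\right) - 1660 = \left(1475955 + 2193361 + 3951308\right) - 1660 = 7620624 - 1660 = 7618964$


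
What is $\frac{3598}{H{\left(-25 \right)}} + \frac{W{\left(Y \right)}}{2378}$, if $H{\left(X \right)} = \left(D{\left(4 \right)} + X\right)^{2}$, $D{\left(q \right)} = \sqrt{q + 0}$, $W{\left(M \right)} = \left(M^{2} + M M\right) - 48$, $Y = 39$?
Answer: $\frac{5069935}{628981} \approx 8.0605$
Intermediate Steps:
$W{\left(M \right)} = -48 + 2 M^{2}$ ($W{\left(M \right)} = \left(M^{2} + M^{2}\right) - 48 = 2 M^{2} - 48 = -48 + 2 M^{2}$)
$D{\left(q \right)} = \sqrt{q}$
$H{\left(X \right)} = \left(2 + X\right)^{2}$ ($H{\left(X \right)} = \left(\sqrt{4} + X\right)^{2} = \left(2 + X\right)^{2}$)
$\frac{3598}{H{\left(-25 \right)}} + \frac{W{\left(Y \right)}}{2378} = \frac{3598}{\left(2 - 25\right)^{2}} + \frac{-48 + 2 \cdot 39^{2}}{2378} = \frac{3598}{\left(-23\right)^{2}} + \left(-48 + 2 \cdot 1521\right) \frac{1}{2378} = \frac{3598}{529} + \left(-48 + 3042\right) \frac{1}{2378} = 3598 \cdot \frac{1}{529} + 2994 \cdot \frac{1}{2378} = \frac{3598}{529} + \frac{1497}{1189} = \frac{5069935}{628981}$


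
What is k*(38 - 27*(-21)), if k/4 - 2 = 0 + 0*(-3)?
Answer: 4840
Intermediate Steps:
k = 8 (k = 8 + 4*(0 + 0*(-3)) = 8 + 4*(0 + 0) = 8 + 4*0 = 8 + 0 = 8)
k*(38 - 27*(-21)) = 8*(38 - 27*(-21)) = 8*(38 + 567) = 8*605 = 4840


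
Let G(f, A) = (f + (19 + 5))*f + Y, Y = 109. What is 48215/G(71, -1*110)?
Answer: 48215/6854 ≈ 7.0346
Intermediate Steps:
G(f, A) = 109 + f*(24 + f) (G(f, A) = (f + (19 + 5))*f + 109 = (f + 24)*f + 109 = (24 + f)*f + 109 = f*(24 + f) + 109 = 109 + f*(24 + f))
48215/G(71, -1*110) = 48215/(109 + 71² + 24*71) = 48215/(109 + 5041 + 1704) = 48215/6854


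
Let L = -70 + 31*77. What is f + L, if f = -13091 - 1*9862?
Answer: -20636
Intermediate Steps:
f = -22953 (f = -13091 - 9862 = -22953)
L = 2317 (L = -70 + 2387 = 2317)
f + L = -22953 + 2317 = -20636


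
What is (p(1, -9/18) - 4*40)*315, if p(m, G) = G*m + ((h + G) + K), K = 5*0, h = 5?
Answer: -49140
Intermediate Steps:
K = 0
p(m, G) = 5 + G + G*m (p(m, G) = G*m + ((5 + G) + 0) = G*m + (5 + G) = 5 + G + G*m)
(p(1, -9/18) - 4*40)*315 = ((5 - 9/18 - 9/18*1) - 4*40)*315 = ((5 - 9*1/18 - 9*1/18*1) - 160)*315 = ((5 - ½ - ½*1) - 160)*315 = ((5 - ½ - ½) - 160)*315 = (4 - 160)*315 = -156*315 = -49140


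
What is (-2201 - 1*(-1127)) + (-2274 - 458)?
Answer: -3806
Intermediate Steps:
(-2201 - 1*(-1127)) + (-2274 - 458) = (-2201 + 1127) - 2732 = -1074 - 2732 = -3806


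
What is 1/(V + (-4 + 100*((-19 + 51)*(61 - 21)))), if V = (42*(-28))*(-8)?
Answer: 1/137404 ≈ 7.2778e-6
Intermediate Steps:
V = 9408 (V = -1176*(-8) = 9408)
1/(V + (-4 + 100*((-19 + 51)*(61 - 21)))) = 1/(9408 + (-4 + 100*((-19 + 51)*(61 - 21)))) = 1/(9408 + (-4 + 100*(32*40))) = 1/(9408 + (-4 + 100*1280)) = 1/(9408 + (-4 + 128000)) = 1/(9408 + 127996) = 1/137404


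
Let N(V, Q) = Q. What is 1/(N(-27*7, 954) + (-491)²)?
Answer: 1/242035 ≈ 4.1316e-6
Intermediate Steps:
1/(N(-27*7, 954) + (-491)²) = 1/(954 + (-491)²) = 1/(954 + 241081) = 1/242035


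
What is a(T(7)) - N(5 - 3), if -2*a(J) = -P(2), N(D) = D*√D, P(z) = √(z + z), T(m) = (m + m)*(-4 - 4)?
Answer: 1 - 2*√2 ≈ -1.8284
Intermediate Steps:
T(m) = -16*m (T(m) = (2*m)*(-8) = -16*m)
P(z) = √2*√z (P(z) = √(2*z) = √2*√z)
N(D) = D^(3/2)
a(J) = 1 (a(J) = -(-1)*√2*√2/2 = -(-1)*2/2 = -½*(-2) = 1)
a(T(7)) - N(5 - 3) = 1 - (5 - 3)^(3/2) = 1 - 2^(3/2) = 1 - 2*√2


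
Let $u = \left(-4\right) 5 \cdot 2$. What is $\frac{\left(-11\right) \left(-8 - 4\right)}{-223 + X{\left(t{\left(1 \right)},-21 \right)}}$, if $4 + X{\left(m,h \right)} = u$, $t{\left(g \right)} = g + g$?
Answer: $- \frac{44}{89} \approx -0.49438$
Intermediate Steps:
$t{\left(g \right)} = 2 g$
$u = -40$ ($u = \left(-20\right) 2 = -40$)
$X{\left(m,h \right)} = -44$ ($X{\left(m,h \right)} = -4 - 40 = -44$)
$\frac{\left(-11\right) \left(-8 - 4\right)}{-223 + X{\left(t{\left(1 \right)},-21 \right)}} = \frac{\left(-11\right) \left(-8 - 4\right)}{-223 - 44} = \frac{\left(-11\right) \left(-12\right)}{-267} = 132 \left(- \frac{1}{267}\right) = - \frac{44}{89}$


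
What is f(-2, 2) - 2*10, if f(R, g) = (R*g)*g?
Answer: -28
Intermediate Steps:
f(R, g) = R*g²
f(-2, 2) - 2*10 = -2*2² - 2*10 = -2*4 - 20 = -8 - 20 = -28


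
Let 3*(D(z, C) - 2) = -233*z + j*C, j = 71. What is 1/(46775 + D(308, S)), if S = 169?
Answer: 3/80566 ≈ 3.7237e-5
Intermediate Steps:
D(z, C) = 2 - 233*z/3 + 71*C/3 (D(z, C) = 2 + (-233*z + 71*C)/3 = 2 + (-233*z/3 + 71*C/3) = 2 - 233*z/3 + 71*C/3)
1/(46775 + D(308, S)) = 1/(46775 + (2 - 233/3*308 + (71/3)*169)) = 1/(46775 + (2 - 71764/3 + 11999/3)) = 1/(46775 - 59759/3) = 1/(80566/3) = 3/80566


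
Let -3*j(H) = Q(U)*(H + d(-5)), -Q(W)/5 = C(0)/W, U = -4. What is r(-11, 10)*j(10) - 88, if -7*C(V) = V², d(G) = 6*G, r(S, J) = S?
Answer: -88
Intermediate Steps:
C(V) = -V²/7
Q(W) = 0 (Q(W) = -5*(-⅐*0²)/W = -5*(-⅐*0)/W = -0/W = -5*0 = 0)
j(H) = 0 (j(H) = -0*(H + 6*(-5)) = -0*(H - 30) = -0*(-30 + H) = -⅓*0 = 0)
r(-11, 10)*j(10) - 88 = -11*0 - 88 = 0 - 88 = -88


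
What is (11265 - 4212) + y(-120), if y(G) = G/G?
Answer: 7054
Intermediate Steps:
y(G) = 1
(11265 - 4212) + y(-120) = (11265 - 4212) + 1 = 7053 + 1 = 7054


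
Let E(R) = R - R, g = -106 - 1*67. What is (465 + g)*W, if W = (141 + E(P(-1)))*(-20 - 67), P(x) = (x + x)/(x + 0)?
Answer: -3581964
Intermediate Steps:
P(x) = 2 (P(x) = (2*x)/x = 2)
g = -173 (g = -106 - 67 = -173)
E(R) = 0
W = -12267 (W = (141 + 0)*(-20 - 67) = 141*(-87) = -12267)
(465 + g)*W = (465 - 173)*(-12267) = 292*(-12267) = -3581964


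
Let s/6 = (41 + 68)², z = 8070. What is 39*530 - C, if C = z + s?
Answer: -58686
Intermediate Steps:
s = 71286 (s = 6*(41 + 68)² = 6*109² = 6*11881 = 71286)
C = 79356 (C = 8070 + 71286 = 79356)
39*530 - C = 39*530 - 1*79356 = 20670 - 79356 = -58686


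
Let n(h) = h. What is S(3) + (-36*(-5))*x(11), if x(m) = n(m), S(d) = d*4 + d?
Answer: 1995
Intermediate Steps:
S(d) = 5*d (S(d) = 4*d + d = 5*d)
x(m) = m
S(3) + (-36*(-5))*x(11) = 5*3 - 36*(-5)*11 = 15 + 180*11 = 15 + 1980 = 1995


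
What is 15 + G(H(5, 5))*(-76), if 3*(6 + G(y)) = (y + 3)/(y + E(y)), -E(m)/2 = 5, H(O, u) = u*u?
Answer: 19067/45 ≈ 423.71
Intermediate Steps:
H(O, u) = u²
E(m) = -10 (E(m) = -2*5 = -10)
G(y) = -6 + (3 + y)/(3*(-10 + y)) (G(y) = -6 + ((y + 3)/(y - 10))/3 = -6 + ((3 + y)/(-10 + y))/3 = -6 + (3 + y)/(3*(-10 + y)))
15 + G(H(5, 5))*(-76) = 15 + ((183 - 17*5²)/(3*(-10 + 5²)))*(-76) = 15 + ((183 - 17*25)/(3*(-10 + 25)))*(-76) = 15 + ((⅓)*(183 - 425)/15)*(-76) = 15 + ((⅓)*(1/15)*(-242))*(-76) = 15 - 242/45*(-76) = 15 + 18392/45 = 19067/45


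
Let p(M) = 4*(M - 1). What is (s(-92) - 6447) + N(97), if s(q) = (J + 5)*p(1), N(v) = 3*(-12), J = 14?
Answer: -6483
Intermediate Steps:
p(M) = -4 + 4*M (p(M) = 4*(-1 + M) = -4 + 4*M)
N(v) = -36
s(q) = 0 (s(q) = (14 + 5)*(-4 + 4*1) = 19*(-4 + 4) = 19*0 = 0)
(s(-92) - 6447) + N(97) = (0 - 6447) - 36 = -6447 - 36 = -6483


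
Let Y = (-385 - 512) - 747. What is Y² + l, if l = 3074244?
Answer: 5776980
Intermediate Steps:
Y = -1644 (Y = -897 - 747 = -1644)
Y² + l = (-1644)² + 3074244 = 2702736 + 3074244 = 5776980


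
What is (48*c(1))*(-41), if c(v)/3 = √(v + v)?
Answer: -5904*√2 ≈ -8349.5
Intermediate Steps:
c(v) = 3*√2*√v (c(v) = 3*√(v + v) = 3*√(2*v) = 3*(√2*√v) = 3*√2*√v)
(48*c(1))*(-41) = (48*(3*√2*√1))*(-41) = (48*(3*√2*1))*(-41) = (48*(3*√2))*(-41) = (144*√2)*(-41) = -5904*√2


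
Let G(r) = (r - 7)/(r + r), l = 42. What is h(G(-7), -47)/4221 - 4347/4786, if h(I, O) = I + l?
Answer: -18142889/20201706 ≈ -0.89809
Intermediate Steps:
G(r) = (-7 + r)/(2*r) (G(r) = (-7 + r)/((2*r)) = (-7 + r)*(1/(2*r)) = (-7 + r)/(2*r))
h(I, O) = 42 + I (h(I, O) = I + 42 = 42 + I)
h(G(-7), -47)/4221 - 4347/4786 = (42 + (1/2)*(-7 - 7)/(-7))/4221 - 4347/4786 = (42 + (1/2)*(-1/7)*(-14))*(1/4221) - 4347*1/4786 = (42 + 1)*(1/4221) - 4347/4786 = 43*(1/4221) - 4347/4786 = 43/4221 - 4347/4786 = -18142889/20201706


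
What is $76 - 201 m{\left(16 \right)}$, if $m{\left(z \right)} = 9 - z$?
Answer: $1483$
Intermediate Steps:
$76 - 201 m{\left(16 \right)} = 76 - 201 \left(9 - 16\right) = 76 - -1407 = 76 + 1407 = 1483$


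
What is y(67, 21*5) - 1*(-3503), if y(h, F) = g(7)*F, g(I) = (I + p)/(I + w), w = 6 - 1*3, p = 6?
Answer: 7279/2 ≈ 3639.5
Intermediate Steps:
w = 3 (w = 6 - 3 = 3)
g(I) = (6 + I)/(3 + I) (g(I) = (I + 6)/(I + 3) = (6 + I)/(3 + I))
y(h, F) = 13*F/10 (y(h, F) = ((6 + 7)/(3 + 7))*F = (13/10)*F = ((⅒)*13)*F = 13*F/10)
y(67, 21*5) - 1*(-3503) = 13*(21*5)/10 - 1*(-3503) = (13/10)*105 + 3503 = 273/2 + 3503 = 7279/2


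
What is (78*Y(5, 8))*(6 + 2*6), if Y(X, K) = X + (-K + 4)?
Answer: 1404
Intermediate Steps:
Y(X, K) = 4 + X - K (Y(X, K) = X + (4 - K) = 4 + X - K)
(78*Y(5, 8))*(6 + 2*6) = (78*(4 + 5 - 1*8))*(6 + 2*6) = (78*(4 + 5 - 8))*(6 + 12) = (78*1)*18 = 78*18 = 1404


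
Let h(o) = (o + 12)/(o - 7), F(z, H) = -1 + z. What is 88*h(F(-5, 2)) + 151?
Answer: 1435/13 ≈ 110.38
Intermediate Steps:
h(o) = (12 + o)/(-7 + o)
88*h(F(-5, 2)) + 151 = 88*((12 + (-1 - 5))/(-7 + (-1 - 5))) + 151 = 88*((12 - 6)/(-7 - 6)) + 151 = 88*(6/(-13)) + 151 = 88*(-1/13*6) + 151 = 88*(-6/13) + 151 = -528/13 + 151 = 1435/13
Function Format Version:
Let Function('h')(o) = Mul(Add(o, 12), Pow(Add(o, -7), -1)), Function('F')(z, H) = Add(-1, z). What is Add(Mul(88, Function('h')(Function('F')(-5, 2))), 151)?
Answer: Rational(1435, 13) ≈ 110.38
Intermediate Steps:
Function('h')(o) = Mul(Pow(Add(-7, o), -1), Add(12, o)) (Function('h')(o) = Mul(Add(12, o), Pow(Add(-7, o), -1)) = Mul(Pow(Add(-7, o), -1), Add(12, o)))
Add(Mul(88, Function('h')(Function('F')(-5, 2))), 151) = Add(Mul(88, Mul(Pow(Add(-7, Add(-1, -5)), -1), Add(12, Add(-1, -5)))), 151) = Add(Mul(88, Mul(Pow(Add(-7, -6), -1), Add(12, -6))), 151) = Add(Mul(88, Mul(Pow(-13, -1), 6)), 151) = Add(Mul(88, Mul(Rational(-1, 13), 6)), 151) = Add(Mul(88, Rational(-6, 13)), 151) = Add(Rational(-528, 13), 151) = Rational(1435, 13)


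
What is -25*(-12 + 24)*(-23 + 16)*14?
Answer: 29400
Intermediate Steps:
-25*(-12 + 24)*(-23 + 16)*14 = -300*(-7)*14 = -25*(-84)*14 = 2100*14 = 29400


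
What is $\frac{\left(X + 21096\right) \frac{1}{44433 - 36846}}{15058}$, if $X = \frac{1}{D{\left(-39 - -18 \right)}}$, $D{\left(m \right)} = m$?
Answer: $\frac{443015}{2399145966} \approx 0.00018466$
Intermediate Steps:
$X = - \frac{1}{21}$ ($X = \frac{1}{-39 - -18} = \frac{1}{-39 + 18} = \frac{1}{-21} = - \frac{1}{21} \approx -0.047619$)
$\frac{\left(X + 21096\right) \frac{1}{44433 - 36846}}{15058} = \frac{\left(- \frac{1}{21} + 21096\right) \frac{1}{44433 - 36846}}{15058} = \frac{443015}{21 \cdot 7587} \cdot \frac{1}{15058} = \frac{443015}{21} \cdot \frac{1}{7587} \cdot \frac{1}{15058} = \frac{443015}{159327} \cdot \frac{1}{15058} = \frac{443015}{2399145966}$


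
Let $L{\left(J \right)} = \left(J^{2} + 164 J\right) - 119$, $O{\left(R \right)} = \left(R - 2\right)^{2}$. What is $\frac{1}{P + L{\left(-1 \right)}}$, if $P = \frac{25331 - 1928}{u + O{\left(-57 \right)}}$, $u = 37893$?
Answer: $- \frac{41374}{11644065} \approx -0.0035532$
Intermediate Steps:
$O{\left(R \right)} = \left(-2 + R\right)^{2}$
$L{\left(J \right)} = -119 + J^{2} + 164 J$
$P = \frac{23403}{41374}$ ($P = \frac{25331 - 1928}{37893 + \left(-2 - 57\right)^{2}} = \frac{23403}{37893 + \left(-59\right)^{2}} = \frac{23403}{37893 + 3481} = \frac{23403}{41374} \approx 0.56565$)
$\frac{1}{P + L{\left(-1 \right)}} = \frac{1}{\frac{23403}{41374} + \left(-119 + \left(-1\right)^{2} + 164 \left(-1\right)\right)} = \frac{1}{\frac{23403}{41374} - 282} = \frac{1}{- \frac{11644065}{41374}} = - \frac{41374}{11644065}$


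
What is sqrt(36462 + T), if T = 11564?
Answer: sqrt(48026) ≈ 219.15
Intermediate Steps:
sqrt(36462 + T) = sqrt(36462 + 11564) = sqrt(48026)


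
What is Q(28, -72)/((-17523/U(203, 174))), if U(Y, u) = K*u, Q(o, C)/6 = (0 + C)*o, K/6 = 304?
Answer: 142184448/649 ≈ 2.1908e+5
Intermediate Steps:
K = 1824 (K = 6*304 = 1824)
Q(o, C) = 6*C*o (Q(o, C) = 6*((0 + C)*o) = 6*(C*o) = 6*C*o)
U(Y, u) = 1824*u
Q(28, -72)/((-17523/U(203, 174))) = (6*(-72)*28)/((-17523/(1824*174))) = -12096/((-17523/317376)) = -12096/((-17523*1/317376)) = -12096/(-1947/35264) = -12096*(-35264/1947) = 142184448/649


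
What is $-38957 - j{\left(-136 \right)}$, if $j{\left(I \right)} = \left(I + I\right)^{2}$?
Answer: $-112941$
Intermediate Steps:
$j{\left(I \right)} = 4 I^{2}$ ($j{\left(I \right)} = \left(2 I\right)^{2} = 4 I^{2}$)
$-38957 - j{\left(-136 \right)} = -38957 - 4 \left(-136\right)^{2} = -38957 - 4 \cdot 18496 = -38957 - 73984 = -112941$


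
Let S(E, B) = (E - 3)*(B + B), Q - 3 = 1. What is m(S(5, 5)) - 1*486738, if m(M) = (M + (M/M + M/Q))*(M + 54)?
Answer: -484814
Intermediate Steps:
Q = 4 (Q = 3 + 1 = 4)
S(E, B) = 2*B*(-3 + E) (S(E, B) = (-3 + E)*(2*B) = 2*B*(-3 + E))
m(M) = (1 + 5*M/4)*(54 + M) (m(M) = (M + (M/M + M/4))*(M + 54) = (M + (1 + M*(¼)))*(54 + M) = (M + (1 + M/4))*(54 + M) = (1 + 5*M/4)*(54 + M))
m(S(5, 5)) - 1*486738 = (54 + 5*(2*5*(-3 + 5))²/4 + 137*(2*5*(-3 + 5))/2) - 1*486738 = (54 + 5*(2*5*2)²/4 + 137*(2*5*2)/2) - 486738 = (54 + (5/4)*20² + (137/2)*20) - 486738 = (54 + (5/4)*400 + 1370) - 486738 = (54 + 500 + 1370) - 486738 = 1924 - 486738 = -484814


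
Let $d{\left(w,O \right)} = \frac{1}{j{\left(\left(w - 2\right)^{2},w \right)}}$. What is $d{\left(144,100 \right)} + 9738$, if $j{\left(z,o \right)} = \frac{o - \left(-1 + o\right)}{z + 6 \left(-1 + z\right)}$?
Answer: $150880$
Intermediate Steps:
$j{\left(z,o \right)} = \frac{1}{-6 + 7 z}$ ($j{\left(z,o \right)} = \frac{o - \left(-1 + o\right)}{z + \left(-6 + 6 z\right)} = \frac{o - \left(-1 + o\right)}{-6 + 7 z} = 1 \frac{1}{-6 + 7 z} = \frac{1}{-6 + 7 z}$)
$d{\left(w,O \right)} = -6 + 7 \left(-2 + w\right)^{2}$ ($d{\left(w,O \right)} = \frac{1}{\frac{1}{-6 + 7 \left(w - 2\right)^{2}}} = \frac{1}{\frac{1}{-6 + 7 \left(-2 + w\right)^{2}}} = -6 + 7 \left(-2 + w\right)^{2}$)
$d{\left(144,100 \right)} + 9738 = \left(-6 + 7 \left(-2 + 144\right)^{2}\right) + 9738 = \left(-6 + 7 \cdot 142^{2}\right) + 9738 = \left(-6 + 7 \cdot 20164\right) + 9738 = \left(-6 + 141148\right) + 9738 = 141142 + 9738 = 150880$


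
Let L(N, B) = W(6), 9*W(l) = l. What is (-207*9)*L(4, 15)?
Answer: -1242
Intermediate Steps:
W(l) = l/9
L(N, B) = 2/3 (L(N, B) = (1/9)*6 = 2/3)
(-207*9)*L(4, 15) = -207*9*(2/3) = -1863*2/3 = -1242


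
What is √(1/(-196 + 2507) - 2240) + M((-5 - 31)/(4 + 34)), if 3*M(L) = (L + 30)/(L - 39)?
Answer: -8/33 + 13*I*√70788241/2311 ≈ -0.24242 + 47.329*I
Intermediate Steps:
M(L) = (30 + L)/(3*(-39 + L)) (M(L) = ((L + 30)/(L - 39))/3 = ((30 + L)/(-39 + L))/3 = (30 + L)/(3*(-39 + L)))
√(1/(-196 + 2507) - 2240) + M((-5 - 31)/(4 + 34)) = √(1/(-196 + 2507) - 2240) + (30 + (-5 - 31)/(4 + 34))/(3*(-39 + (-5 - 31)/(4 + 34))) = √(1/2311 - 2240) + (30 - 36/38)/(3*(-39 - 36/38)) = √(1/2311 - 2240) + (30 - 36*1/38)/(3*(-39 - 36*1/38)) = √(-5176639/2311) + (30 - 18/19)/(3*(-39 - 18/19)) = 13*I*√70788241/2311 + (⅓)*(552/19)/(-759/19) = 13*I*√70788241/2311 + (⅓)*(-19/759)*(552/19) = 13*I*√70788241/2311 - 8/33 = -8/33 + 13*I*√70788241/2311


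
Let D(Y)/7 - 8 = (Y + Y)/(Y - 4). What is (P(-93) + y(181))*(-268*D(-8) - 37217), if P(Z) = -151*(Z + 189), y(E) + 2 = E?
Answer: 2350550743/3 ≈ 7.8352e+8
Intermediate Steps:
D(Y) = 56 + 14*Y/(-4 + Y) (D(Y) = 56 + 7*((Y + Y)/(Y - 4)) = 56 + 7*((2*Y)/(-4 + Y)) = 56 + 7*(2*Y/(-4 + Y)) = 56 + 14*Y/(-4 + Y))
y(E) = -2 + E
P(Z) = -28539 - 151*Z (P(Z) = -151*(189 + Z) = -28539 - 151*Z)
(P(-93) + y(181))*(-268*D(-8) - 37217) = ((-28539 - 151*(-93)) + (-2 + 181))*(-3752*(-16 + 5*(-8))/(-4 - 8) - 37217) = ((-28539 + 14043) + 179)*(-3752*(-16 - 40)/(-12) - 37217) = (-14496 + 179)*(-3752*(-1)*(-56)/12 - 37217) = -14317*(-268*196/3 - 37217) = -14317*(-52528/3 - 37217) = -14317*(-164179/3) = 2350550743/3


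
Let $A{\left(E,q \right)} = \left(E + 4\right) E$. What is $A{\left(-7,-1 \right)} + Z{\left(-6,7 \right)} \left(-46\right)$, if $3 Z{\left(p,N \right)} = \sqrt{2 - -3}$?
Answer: $21 - \frac{46 \sqrt{5}}{3} \approx -13.286$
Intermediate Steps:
$Z{\left(p,N \right)} = \frac{\sqrt{5}}{3}$ ($Z{\left(p,N \right)} = \frac{\sqrt{2 - -3}}{3} = \frac{\sqrt{2 + 3}}{3} = \frac{\sqrt{5}}{3}$)
$A{\left(E,q \right)} = E \left(4 + E\right)$ ($A{\left(E,q \right)} = \left(4 + E\right) E = E \left(4 + E\right)$)
$A{\left(-7,-1 \right)} + Z{\left(-6,7 \right)} \left(-46\right) = - 7 \left(4 - 7\right) + \frac{\sqrt{5}}{3} \left(-46\right) = \left(-7\right) \left(-3\right) - \frac{46 \sqrt{5}}{3} = 21 - \frac{46 \sqrt{5}}{3}$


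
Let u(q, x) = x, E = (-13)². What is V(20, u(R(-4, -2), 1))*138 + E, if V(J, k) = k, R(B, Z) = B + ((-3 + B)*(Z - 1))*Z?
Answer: 307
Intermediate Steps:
E = 169
R(B, Z) = B + Z*(-1 + Z)*(-3 + B) (R(B, Z) = B + ((-3 + B)*(-1 + Z))*Z = B + ((-1 + Z)*(-3 + B))*Z = B + Z*(-1 + Z)*(-3 + B))
V(20, u(R(-4, -2), 1))*138 + E = 1*138 + 169 = 138 + 169 = 307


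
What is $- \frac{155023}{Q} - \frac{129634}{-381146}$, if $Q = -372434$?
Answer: $\frac{53683252757}{70975864682} \approx 0.75636$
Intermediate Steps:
$- \frac{155023}{Q} - \frac{129634}{-381146} = - \frac{155023}{-372434} - \frac{129634}{-381146} = \left(-155023\right) \left(- \frac{1}{372434}\right) - - \frac{64817}{190573} = \frac{155023}{372434} + \frac{64817}{190573} = \frac{53683252757}{70975864682}$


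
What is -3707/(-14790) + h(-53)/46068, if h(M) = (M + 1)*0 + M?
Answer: 28331701/113557620 ≈ 0.24949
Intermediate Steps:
h(M) = M (h(M) = (1 + M)*0 + M = 0 + M = M)
-3707/(-14790) + h(-53)/46068 = -3707/(-14790) - 53/46068 = -3707*(-1/14790) - 53*1/46068 = 3707/14790 - 53/46068 = 28331701/113557620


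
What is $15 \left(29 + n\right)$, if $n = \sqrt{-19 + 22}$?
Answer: $435 + 15 \sqrt{3} \approx 460.98$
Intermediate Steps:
$n = \sqrt{3} \approx 1.732$
$15 \left(29 + n\right) = 15 \left(29 + \sqrt{3}\right) = 435 + 15 \sqrt{3}$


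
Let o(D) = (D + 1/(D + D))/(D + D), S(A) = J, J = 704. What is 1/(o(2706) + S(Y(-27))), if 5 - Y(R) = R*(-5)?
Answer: 29289744/20634624649 ≈ 0.0014194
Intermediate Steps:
Y(R) = 5 + 5*R (Y(R) = 5 - R*(-5) = 5 - (-5)*R = 5 + 5*R)
S(A) = 704
o(D) = (D + 1/(2*D))/(2*D) (o(D) = (D + 1/(2*D))/((2*D)) = (D + 1/(2*D))*(1/(2*D)) = (D + 1/(2*D))/(2*D))
1/(o(2706) + S(Y(-27))) = 1/((½ + (¼)/2706²) + 704) = 1/((½ + (¼)*(1/7322436)) + 704) = 1/((½ + 1/29289744) + 704) = 1/(14644873/29289744 + 704) = 1/(20634624649/29289744) = 29289744/20634624649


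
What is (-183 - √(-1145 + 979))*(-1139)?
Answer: 208437 + 1139*I*√166 ≈ 2.0844e+5 + 14675.0*I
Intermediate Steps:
(-183 - √(-1145 + 979))*(-1139) = (-183 - √(-166))*(-1139) = (-183 - I*√166)*(-1139) = 208437 + 1139*I*√166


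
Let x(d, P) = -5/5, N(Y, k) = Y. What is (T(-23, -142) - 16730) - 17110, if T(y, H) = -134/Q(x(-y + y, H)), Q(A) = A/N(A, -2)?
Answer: -33974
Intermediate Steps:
x(d, P) = -1 (x(d, P) = -5*1/5 = -1)
Q(A) = 1 (Q(A) = A/A = 1)
T(y, H) = -134 (T(y, H) = -134/1 = -134*1 = -134)
(T(-23, -142) - 16730) - 17110 = (-134 - 16730) - 17110 = -16864 - 17110 = -33974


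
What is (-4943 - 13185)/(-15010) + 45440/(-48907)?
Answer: 102265848/367047035 ≈ 0.27862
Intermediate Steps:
(-4943 - 13185)/(-15010) + 45440/(-48907) = -18128*(-1/15010) + 45440*(-1/48907) = 9064/7505 - 45440/48907 = 102265848/367047035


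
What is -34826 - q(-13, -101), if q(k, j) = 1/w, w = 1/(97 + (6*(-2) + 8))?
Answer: -34919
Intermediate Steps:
w = 1/93 (w = 1/(97 + (-12 + 8)) = 1/(97 - 4) = 1/93 ≈ 0.010753)
q(k, j) = 93 (q(k, j) = 1/(1/93) = 93)
-34826 - q(-13, -101) = -34826 - 1*93 = -34826 - 93 = -34919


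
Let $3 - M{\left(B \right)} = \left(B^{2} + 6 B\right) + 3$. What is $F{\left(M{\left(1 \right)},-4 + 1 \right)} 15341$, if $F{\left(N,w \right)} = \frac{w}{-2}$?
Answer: $\frac{46023}{2} \approx 23012.0$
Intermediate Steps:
$M{\left(B \right)} = - B^{2} - 6 B$ ($M{\left(B \right)} = 3 - \left(\left(B^{2} + 6 B\right) + 3\right) = 3 - \left(3 + B^{2} + 6 B\right) = - B^{2} - 6 B$)
$F{\left(N,w \right)} = - \frac{w}{2}$ ($F{\left(N,w \right)} = w \left(- \frac{1}{2}\right) = - \frac{w}{2}$)
$F{\left(M{\left(1 \right)},-4 + 1 \right)} 15341 = - \frac{-4 + 1}{2} \cdot 15341 = \left(- \frac{1}{2}\right) \left(-3\right) 15341 = \frac{3}{2} \cdot 15341 = \frac{46023}{2}$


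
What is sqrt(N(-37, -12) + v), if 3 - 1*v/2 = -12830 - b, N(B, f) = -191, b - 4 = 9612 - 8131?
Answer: sqrt(28445) ≈ 168.66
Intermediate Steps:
b = 1485 (b = 4 + (9612 - 8131) = 4 + 1481 = 1485)
v = 28636 (v = 6 - 2*(-12830 - 1*1485) = 6 - 2*(-12830 - 1485) = 6 - 2*(-14315) = 6 + 28630 = 28636)
sqrt(N(-37, -12) + v) = sqrt(-191 + 28636) = sqrt(28445)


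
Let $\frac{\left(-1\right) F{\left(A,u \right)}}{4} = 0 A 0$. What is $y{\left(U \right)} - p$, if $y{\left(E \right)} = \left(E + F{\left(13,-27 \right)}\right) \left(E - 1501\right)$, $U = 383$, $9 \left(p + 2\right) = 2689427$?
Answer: $- \frac{6543155}{9} \approx -7.2702 \cdot 10^{5}$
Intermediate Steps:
$p = \frac{2689409}{9}$ ($p = -2 + \frac{1}{9} \cdot 2689427 = -2 + \frac{2689427}{9} = \frac{2689409}{9} \approx 2.9882 \cdot 10^{5}$)
$F{\left(A,u \right)} = 0$ ($F{\left(A,u \right)} = - 4 \cdot 0 A 0 = - 4 \cdot 0 \cdot 0 = \left(-4\right) 0 = 0$)
$y{\left(E \right)} = E \left(-1501 + E\right)$ ($y{\left(E \right)} = \left(E + 0\right) \left(E - 1501\right) = E \left(-1501 + E\right)$)
$y{\left(U \right)} - p = 383 \left(-1501 + 383\right) - \frac{2689409}{9} = 383 \left(-1118\right) - \frac{2689409}{9} = -428194 - \frac{2689409}{9} = - \frac{6543155}{9}$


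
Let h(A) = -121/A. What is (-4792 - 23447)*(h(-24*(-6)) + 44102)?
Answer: -59777887171/48 ≈ -1.2454e+9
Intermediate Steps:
(-4792 - 23447)*(h(-24*(-6)) + 44102) = (-4792 - 23447)*(-121/((-24*(-6))) + 44102) = -28239*(-121/144 + 44102) = -28239*6350567/144 = -59777887171/48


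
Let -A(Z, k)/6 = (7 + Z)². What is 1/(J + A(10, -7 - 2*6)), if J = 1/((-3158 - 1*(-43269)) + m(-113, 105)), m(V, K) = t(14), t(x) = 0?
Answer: -40111/69552473 ≈ -0.00057670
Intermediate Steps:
A(Z, k) = -6*(7 + Z)²
m(V, K) = 0
J = 1/40111 (J = 1/((-3158 - 1*(-43269)) + 0) = 1/((-3158 + 43269) + 0) = 1/(40111 + 0) = 1/40111 ≈ 2.4931e-5)
1/(J + A(10, -7 - 2*6)) = 1/(1/40111 - 6*(7 + 10)²) = 1/(1/40111 - 6*17²) = 1/(1/40111 - 6*289) = 1/(1/40111 - 1734) = 1/(-69552473/40111) = -40111/69552473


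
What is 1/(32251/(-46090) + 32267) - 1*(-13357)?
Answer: 19863913072193/1487153779 ≈ 13357.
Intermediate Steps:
1/(32251/(-46090) + 32267) - 1*(-13357) = 1/(32251*(-1/46090) + 32267) + 13357 = 1/(-32251/46090 + 32267) + 13357 = 1/(1487153779/46090) + 13357 = 46090/1487153779 + 13357 = 19863913072193/1487153779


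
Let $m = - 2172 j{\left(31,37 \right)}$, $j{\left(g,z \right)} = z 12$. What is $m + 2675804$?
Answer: $1711436$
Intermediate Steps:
$j{\left(g,z \right)} = 12 z$
$m = -964368$ ($m = - 2172 \cdot 12 \cdot 37 = \left(-2172\right) 444 = -964368$)
$m + 2675804 = -964368 + 2675804 = 1711436$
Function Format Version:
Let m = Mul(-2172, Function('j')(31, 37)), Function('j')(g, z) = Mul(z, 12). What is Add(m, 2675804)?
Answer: 1711436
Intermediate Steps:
Function('j')(g, z) = Mul(12, z)
m = -964368 (m = Mul(-2172, Mul(12, 37)) = Mul(-2172, 444) = -964368)
Add(m, 2675804) = Add(-964368, 2675804) = 1711436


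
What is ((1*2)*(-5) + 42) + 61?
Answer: 93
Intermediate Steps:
((1*2)*(-5) + 42) + 61 = (2*(-5) + 42) + 61 = (-10 + 42) + 61 = 32 + 61 = 93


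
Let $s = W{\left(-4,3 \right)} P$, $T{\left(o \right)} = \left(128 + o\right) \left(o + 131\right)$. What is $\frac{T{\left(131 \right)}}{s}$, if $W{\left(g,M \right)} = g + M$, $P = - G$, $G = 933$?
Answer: $\frac{67858}{933} \approx 72.731$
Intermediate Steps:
$T{\left(o \right)} = \left(128 + o\right) \left(131 + o\right)$
$P = -933$ ($P = \left(-1\right) 933 = -933$)
$W{\left(g,M \right)} = M + g$
$s = 933$ ($s = \left(3 - 4\right) \left(-933\right) = \left(-1\right) \left(-933\right) = 933$)
$\frac{T{\left(131 \right)}}{s} = \frac{16768 + 131^{2} + 259 \cdot 131}{933} = \left(16768 + 17161 + 33929\right) \frac{1}{933} = 67858 \cdot \frac{1}{933} = \frac{67858}{933}$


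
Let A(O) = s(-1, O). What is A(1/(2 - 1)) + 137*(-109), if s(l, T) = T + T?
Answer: -14931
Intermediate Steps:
s(l, T) = 2*T
A(O) = 2*O
A(1/(2 - 1)) + 137*(-109) = 2/(2 - 1) + 137*(-109) = 2/1 - 14933 = 2*1 - 14933 = 2 - 14933 = -14931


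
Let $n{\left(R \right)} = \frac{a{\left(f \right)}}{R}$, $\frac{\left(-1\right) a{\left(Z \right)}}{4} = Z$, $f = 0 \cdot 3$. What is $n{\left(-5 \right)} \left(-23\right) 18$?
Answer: $0$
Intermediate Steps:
$f = 0$
$a{\left(Z \right)} = - 4 Z$
$n{\left(R \right)} = 0$ ($n{\left(R \right)} = \frac{\left(-4\right) 0}{R} = \frac{0}{R} = 0$)
$n{\left(-5 \right)} \left(-23\right) 18 = 0 \left(-23\right) 18 = 0 \cdot 18 = 0$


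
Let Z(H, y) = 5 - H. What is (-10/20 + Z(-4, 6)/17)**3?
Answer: 1/39304 ≈ 2.5443e-5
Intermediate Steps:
(-10/20 + Z(-4, 6)/17)**3 = (-10/20 + (5 - 1*(-4))/17)**3 = (-10*1/20 + (5 + 4)*(1/17))**3 = (-1/2 + 9*(1/17))**3 = (-1/2 + 9/17)**3 = (1/34)**3 = 1/39304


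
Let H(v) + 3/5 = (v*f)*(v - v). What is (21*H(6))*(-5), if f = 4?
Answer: 63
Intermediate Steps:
H(v) = -⅗ (H(v) = -⅗ + (v*4)*(v - v) = -⅗ + (4*v)*0 = -⅗ + 0 = -⅗)
(21*H(6))*(-5) = (21*(-⅗))*(-5) = -63/5*(-5) = 63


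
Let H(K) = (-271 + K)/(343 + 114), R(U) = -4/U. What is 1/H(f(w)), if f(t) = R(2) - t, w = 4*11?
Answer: -457/317 ≈ -1.4416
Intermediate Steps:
w = 44
f(t) = -2 - t (f(t) = -4/2 - t = -4*½ - t = -2 - t)
H(K) = -271/457 + K/457 (H(K) = (-271 + K)/457 = (-271 + K)*(1/457) = -271/457 + K/457)
1/H(f(w)) = 1/(-271/457 + (-2 - 1*44)/457) = 1/(-271/457 + (-2 - 44)/457) = 1/(-271/457 + (1/457)*(-46)) = 1/(-271/457 - 46/457) = 1/(-317/457) = -457/317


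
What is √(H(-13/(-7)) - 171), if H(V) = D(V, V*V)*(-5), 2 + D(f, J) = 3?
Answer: 4*I*√11 ≈ 13.266*I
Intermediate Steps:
D(f, J) = 1 (D(f, J) = -2 + 3 = 1)
H(V) = -5 (H(V) = 1*(-5) = -5)
√(H(-13/(-7)) - 171) = √(-5 - 171) = √(-176) = 4*I*√11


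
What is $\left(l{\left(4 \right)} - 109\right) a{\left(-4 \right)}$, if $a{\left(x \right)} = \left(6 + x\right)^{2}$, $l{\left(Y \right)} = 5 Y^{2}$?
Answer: $-116$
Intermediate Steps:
$\left(l{\left(4 \right)} - 109\right) a{\left(-4 \right)} = \left(5 \cdot 4^{2} - 109\right) \left(6 - 4\right)^{2} = \left(5 \cdot 16 - 109\right) 2^{2} = \left(80 - 109\right) 4 = \left(-29\right) 4 = -116$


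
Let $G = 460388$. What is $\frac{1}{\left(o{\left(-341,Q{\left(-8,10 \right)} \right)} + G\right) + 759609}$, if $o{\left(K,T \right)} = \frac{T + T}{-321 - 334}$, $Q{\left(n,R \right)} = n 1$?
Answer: $\frac{655}{799098051} \approx 8.1967 \cdot 10^{-7}$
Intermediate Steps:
$Q{\left(n,R \right)} = n$
$o{\left(K,T \right)} = - \frac{2 T}{655}$ ($o{\left(K,T \right)} = \frac{2 T}{-655} = 2 T \left(- \frac{1}{655}\right) = - \frac{2 T}{655}$)
$\frac{1}{\left(o{\left(-341,Q{\left(-8,10 \right)} \right)} + G\right) + 759609} = \frac{1}{\left(\left(- \frac{2}{655}\right) \left(-8\right) + 460388\right) + 759609} = \frac{1}{\left(\frac{16}{655} + 460388\right) + 759609} = \frac{1}{\frac{301554156}{655} + 759609} = \frac{1}{\frac{799098051}{655}} = \frac{655}{799098051}$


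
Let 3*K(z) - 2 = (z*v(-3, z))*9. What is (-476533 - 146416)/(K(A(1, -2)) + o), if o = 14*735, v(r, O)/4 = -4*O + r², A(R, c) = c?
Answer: -1868847/29648 ≈ -63.034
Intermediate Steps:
v(r, O) = -16*O + 4*r² (v(r, O) = 4*(-4*O + r²) = 4*(r² - 4*O) = -16*O + 4*r²)
o = 10290
K(z) = ⅔ + 3*z*(36 - 16*z) (K(z) = ⅔ + ((z*(-16*z + 4*(-3)²))*9)/3 = ⅔ + ((z*(-16*z + 4*9))*9)/3 = ⅔ + ((z*(-16*z + 36))*9)/3 = ⅔ + ((z*(36 - 16*z))*9)/3 = ⅔ + (9*z*(36 - 16*z))/3 = ⅔ + 3*z*(36 - 16*z))
(-476533 - 146416)/(K(A(1, -2)) + o) = (-476533 - 146416)/((⅔ - 12*(-2)*(-9 + 4*(-2))) + 10290) = -622949/((⅔ - 12*(-2)*(-9 - 8)) + 10290) = -622949/((⅔ - 12*(-2)*(-17)) + 10290) = -622949/((⅔ - 408) + 10290) = -622949/(-1222/3 + 10290) = -622949/29648/3 = -622949*3/29648 = -1868847/29648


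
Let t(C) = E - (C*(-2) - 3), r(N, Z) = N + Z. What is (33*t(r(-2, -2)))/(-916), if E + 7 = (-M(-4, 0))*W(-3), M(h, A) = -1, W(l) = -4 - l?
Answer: 429/916 ≈ 0.46834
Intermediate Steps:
E = -8 (E = -7 + (-1*(-1))*(-4 - 1*(-3)) = -7 + 1*(-4 + 3) = -7 + 1*(-1) = -7 - 1 = -8)
t(C) = -5 + 2*C (t(C) = -8 - (C*(-2) - 3) = -8 - (-2*C - 3) = -8 - (-3 - 2*C) = -8 + (3 + 2*C) = -5 + 2*C)
(33*t(r(-2, -2)))/(-916) = (33*(-5 + 2*(-2 - 2)))/(-916) = (33*(-5 + 2*(-4)))*(-1/916) = (33*(-5 - 8))*(-1/916) = (33*(-13))*(-1/916) = -429*(-1/916) = 429/916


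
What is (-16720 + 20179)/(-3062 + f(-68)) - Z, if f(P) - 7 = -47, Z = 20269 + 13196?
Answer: -34603963/1034 ≈ -33466.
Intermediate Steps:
Z = 33465
f(P) = -40 (f(P) = 7 - 47 = -40)
(-16720 + 20179)/(-3062 + f(-68)) - Z = (-16720 + 20179)/(-3062 - 40) - 1*33465 = 3459/(-3102) - 33465 = 3459*(-1/3102) - 33465 = -1153/1034 - 33465 = -34603963/1034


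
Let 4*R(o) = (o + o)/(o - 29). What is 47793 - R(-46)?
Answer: 3584452/75 ≈ 47793.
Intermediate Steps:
R(o) = o/(2*(-29 + o)) (R(o) = ((o + o)/(o - 29))/4 = ((2*o)/(-29 + o))/4 = (2*o/(-29 + o))/4 = o/(2*(-29 + o)))
47793 - R(-46) = 47793 - (-46)/(2*(-29 - 46)) = 47793 - (-46)/(2*(-75)) = 47793 - (-46)*(-1)/(2*75) = 47793 - 1*23/75 = 47793 - 23/75 = 3584452/75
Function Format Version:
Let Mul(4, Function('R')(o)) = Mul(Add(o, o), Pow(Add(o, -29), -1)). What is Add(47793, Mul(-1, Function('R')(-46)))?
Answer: Rational(3584452, 75) ≈ 47793.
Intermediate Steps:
Function('R')(o) = Mul(Rational(1, 2), o, Pow(Add(-29, o), -1)) (Function('R')(o) = Mul(Rational(1, 4), Mul(Add(o, o), Pow(Add(o, -29), -1))) = Mul(Rational(1, 4), Mul(Mul(2, o), Pow(Add(-29, o), -1))) = Mul(Rational(1, 4), Mul(2, o, Pow(Add(-29, o), -1))) = Mul(Rational(1, 2), o, Pow(Add(-29, o), -1)))
Add(47793, Mul(-1, Function('R')(-46))) = Add(47793, Mul(-1, Mul(Rational(1, 2), -46, Pow(Add(-29, -46), -1)))) = Add(47793, Mul(-1, Mul(Rational(1, 2), -46, Pow(-75, -1)))) = Add(47793, Mul(-1, Mul(Rational(1, 2), -46, Rational(-1, 75)))) = Add(47793, Mul(-1, Rational(23, 75))) = Add(47793, Rational(-23, 75)) = Rational(3584452, 75)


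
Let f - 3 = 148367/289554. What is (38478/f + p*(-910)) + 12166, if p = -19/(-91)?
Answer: 23321398116/1017029 ≈ 22931.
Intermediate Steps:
p = 19/91 (p = -19*(-1/91) = 19/91 ≈ 0.20879)
f = 1017029/289554 (f = 3 + 148367/289554 = 1017029/289554 ≈ 3.5124)
(38478/f + p*(-910)) + 12166 = (38478/(1017029/289554) + (19/91)*(-910)) + 12166 = (38478*(289554/1017029) - 190) + 12166 = (11141458812/1017029 - 190) + 12166 = 10948223302/1017029 + 12166 = 23321398116/1017029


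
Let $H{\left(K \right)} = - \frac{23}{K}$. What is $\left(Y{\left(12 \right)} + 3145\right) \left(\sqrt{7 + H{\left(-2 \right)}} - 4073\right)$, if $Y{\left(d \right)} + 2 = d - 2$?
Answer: $-12842169 + \frac{3153 \sqrt{74}}{2} \approx -1.2829 \cdot 10^{7}$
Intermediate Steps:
$Y{\left(d \right)} = -4 + d$ ($Y{\left(d \right)} = -2 + \left(d - 2\right) = -2 + \left(-2 + d\right) = -4 + d$)
$\left(Y{\left(12 \right)} + 3145\right) \left(\sqrt{7 + H{\left(-2 \right)}} - 4073\right) = \left(\left(-4 + 12\right) + 3145\right) \left(\sqrt{7 - \frac{23}{-2}} - 4073\right) = \left(8 + 3145\right) \left(\sqrt{7 - - \frac{23}{2}} - 4073\right) = 3153 \left(\sqrt{7 + \frac{23}{2}} - 4073\right) = 3153 \left(\sqrt{\frac{37}{2}} - 4073\right) = 3153 \left(\frac{\sqrt{74}}{2} - 4073\right) = 3153 \left(-4073 + \frac{\sqrt{74}}{2}\right) = -12842169 + \frac{3153 \sqrt{74}}{2}$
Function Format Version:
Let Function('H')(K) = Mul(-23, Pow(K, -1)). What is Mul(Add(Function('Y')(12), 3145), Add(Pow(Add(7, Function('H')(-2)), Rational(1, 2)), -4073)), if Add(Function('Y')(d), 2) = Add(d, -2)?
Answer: Add(-12842169, Mul(Rational(3153, 2), Pow(74, Rational(1, 2)))) ≈ -1.2829e+7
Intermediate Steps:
Function('Y')(d) = Add(-4, d) (Function('Y')(d) = Add(-2, Add(d, -2)) = Add(-2, Add(-2, d)) = Add(-4, d))
Mul(Add(Function('Y')(12), 3145), Add(Pow(Add(7, Function('H')(-2)), Rational(1, 2)), -4073)) = Mul(Add(Add(-4, 12), 3145), Add(Pow(Add(7, Mul(-23, Pow(-2, -1))), Rational(1, 2)), -4073)) = Mul(Add(8, 3145), Add(Pow(Add(7, Mul(-23, Rational(-1, 2))), Rational(1, 2)), -4073)) = Mul(3153, Add(Pow(Add(7, Rational(23, 2)), Rational(1, 2)), -4073)) = Mul(3153, Add(Pow(Rational(37, 2), Rational(1, 2)), -4073)) = Mul(3153, Add(Mul(Rational(1, 2), Pow(74, Rational(1, 2))), -4073)) = Mul(3153, Add(-4073, Mul(Rational(1, 2), Pow(74, Rational(1, 2))))) = Add(-12842169, Mul(Rational(3153, 2), Pow(74, Rational(1, 2))))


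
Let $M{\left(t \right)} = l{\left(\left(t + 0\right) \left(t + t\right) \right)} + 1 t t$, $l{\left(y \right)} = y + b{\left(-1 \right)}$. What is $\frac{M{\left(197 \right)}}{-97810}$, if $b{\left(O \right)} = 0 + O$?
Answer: $- \frac{58213}{48905} \approx -1.1903$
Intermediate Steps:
$b{\left(O \right)} = O$
$l{\left(y \right)} = -1 + y$ ($l{\left(y \right)} = y - 1 = -1 + y$)
$M{\left(t \right)} = -1 + 3 t^{2}$ ($M{\left(t \right)} = \left(-1 + \left(t + 0\right) \left(t + t\right)\right) + 1 t t = \left(-1 + t 2 t\right) + 1 t^{2} = \left(-1 + 2 t^{2}\right) + t^{2} = -1 + 3 t^{2}$)
$\frac{M{\left(197 \right)}}{-97810} = \frac{-1 + 3 \cdot 197^{2}}{-97810} = \left(-1 + 3 \cdot 38809\right) \left(- \frac{1}{97810}\right) = \left(-1 + 116427\right) \left(- \frac{1}{97810}\right) = 116426 \left(- \frac{1}{97810}\right) = - \frac{58213}{48905}$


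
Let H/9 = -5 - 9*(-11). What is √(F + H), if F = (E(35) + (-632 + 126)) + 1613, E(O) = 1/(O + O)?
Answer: √9569770/70 ≈ 44.193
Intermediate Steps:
E(O) = 1/(2*O)
H = 846 (H = 9*(-5 - 9*(-11)) = 9*(-5 + 99) = 9*94 = 846)
F = 77491/70 (F = ((½)/35 + (-632 + 126)) + 1613 = ((½)*(1/35) - 506) + 1613 = (1/70 - 506) + 1613 = -35419/70 + 1613 = 77491/70 ≈ 1107.0)
√(F + H) = √(77491/70 + 846) = √(136711/70) = √9569770/70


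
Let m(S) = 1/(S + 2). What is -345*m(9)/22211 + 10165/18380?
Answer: 495436373/898123996 ≈ 0.55163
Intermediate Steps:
m(S) = 1/(2 + S)
-345*m(9)/22211 + 10165/18380 = -345/(2 + 9)/22211 + 10165/18380 = -345/11*(1/22211) + 10165*(1/18380) = -345*1/11*(1/22211) + 2033/3676 = -345/11*1/22211 + 2033/3676 = -345/244321 + 2033/3676 = 495436373/898123996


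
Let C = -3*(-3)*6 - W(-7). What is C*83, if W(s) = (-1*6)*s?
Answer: 996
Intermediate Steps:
W(s) = -6*s
C = 12 (C = -3*(-3)*6 - (-6)*(-7) = 9*6 - 1*42 = 54 - 42 = 12)
C*83 = 12*83 = 996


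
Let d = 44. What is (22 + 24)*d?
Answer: 2024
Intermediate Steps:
(22 + 24)*d = (22 + 24)*44 = 46*44 = 2024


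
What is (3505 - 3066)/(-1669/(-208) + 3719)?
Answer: 91312/775221 ≈ 0.11779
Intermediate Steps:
(3505 - 3066)/(-1669/(-208) + 3719) = 439/(-1669*(-1/208) + 3719) = 439/(1669/208 + 3719) = 439/(775221/208) = 439*(208/775221) = 91312/775221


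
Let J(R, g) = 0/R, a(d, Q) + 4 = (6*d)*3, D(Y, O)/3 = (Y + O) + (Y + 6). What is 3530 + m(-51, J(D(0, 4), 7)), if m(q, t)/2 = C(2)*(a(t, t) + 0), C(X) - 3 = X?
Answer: 3490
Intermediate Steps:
C(X) = 3 + X
D(Y, O) = 18 + 3*O + 6*Y (D(Y, O) = 3*((Y + O) + (Y + 6)) = 3*((O + Y) + (6 + Y)) = 3*(6 + O + 2*Y) = 18 + 3*O + 6*Y)
a(d, Q) = -4 + 18*d (a(d, Q) = -4 + (6*d)*3 = -4 + 18*d)
J(R, g) = 0
m(q, t) = -40 + 180*t (m(q, t) = 2*((3 + 2)*((-4 + 18*t) + 0)) = 2*(5*(-4 + 18*t)) = 2*(-20 + 90*t) = -40 + 180*t)
3530 + m(-51, J(D(0, 4), 7)) = 3530 + (-40 + 180*0) = 3530 + (-40 + 0) = 3530 - 40 = 3490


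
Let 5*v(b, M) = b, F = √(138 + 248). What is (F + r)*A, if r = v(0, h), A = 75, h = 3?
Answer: 75*√386 ≈ 1473.5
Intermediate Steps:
F = √386 ≈ 19.647
v(b, M) = b/5
r = 0 (r = (⅕)*0 = 0)
(F + r)*A = (√386 + 0)*75 = √386*75 = 75*√386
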